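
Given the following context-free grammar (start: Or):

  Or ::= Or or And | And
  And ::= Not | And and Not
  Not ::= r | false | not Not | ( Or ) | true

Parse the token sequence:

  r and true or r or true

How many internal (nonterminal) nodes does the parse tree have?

11

[Or [Or [Or [And [And [Not r]] and [Not true]]] or [And [Not r]]] or [And [Not true]]]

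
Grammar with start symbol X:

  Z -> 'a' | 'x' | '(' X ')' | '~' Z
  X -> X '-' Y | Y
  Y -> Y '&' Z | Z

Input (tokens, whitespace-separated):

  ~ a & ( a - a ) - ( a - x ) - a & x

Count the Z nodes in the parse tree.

10

[X [X [X [Y [Y [Z ~ [Z a]]] & [Z ( [X [X [Y [Z a]]] - [Y [Z a]]] )]]] - [Y [Z ( [X [X [Y [Z a]]] - [Y [Z x]]] )]]] - [Y [Y [Z a]] & [Z x]]]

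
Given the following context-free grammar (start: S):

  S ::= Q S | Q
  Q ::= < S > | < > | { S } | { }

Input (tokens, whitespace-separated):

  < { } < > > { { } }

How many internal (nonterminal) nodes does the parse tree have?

10

[S [Q < [S [Q { }] [S [Q < >]]] >] [S [Q { [S [Q { }]] }]]]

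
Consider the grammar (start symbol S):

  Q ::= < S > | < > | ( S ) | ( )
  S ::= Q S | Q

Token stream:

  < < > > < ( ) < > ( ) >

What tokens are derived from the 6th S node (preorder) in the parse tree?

[S [Q < [S [Q < >]] >] [S [Q < [S [Q ( )] [S [Q < >] [S [Q ( )]]]] >]]]

( )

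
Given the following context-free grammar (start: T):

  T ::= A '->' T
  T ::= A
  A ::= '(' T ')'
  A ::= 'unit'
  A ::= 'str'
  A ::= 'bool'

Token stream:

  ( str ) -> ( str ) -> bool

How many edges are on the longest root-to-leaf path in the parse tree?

5

[T [A ( [T [A str]] )] -> [T [A ( [T [A str]] )] -> [T [A bool]]]]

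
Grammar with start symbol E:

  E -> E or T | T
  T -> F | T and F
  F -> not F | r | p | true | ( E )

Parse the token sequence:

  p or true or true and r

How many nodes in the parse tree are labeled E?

3

[E [E [E [T [F p]]] or [T [F true]]] or [T [T [F true]] and [F r]]]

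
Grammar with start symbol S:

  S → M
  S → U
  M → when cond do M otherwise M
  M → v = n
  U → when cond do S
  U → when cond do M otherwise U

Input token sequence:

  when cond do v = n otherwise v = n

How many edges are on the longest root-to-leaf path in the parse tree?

3

[S [M when cond do [M v = n] otherwise [M v = n]]]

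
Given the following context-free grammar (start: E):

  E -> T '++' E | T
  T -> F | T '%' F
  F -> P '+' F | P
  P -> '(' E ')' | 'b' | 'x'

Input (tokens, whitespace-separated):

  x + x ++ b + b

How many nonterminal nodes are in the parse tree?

[E [T [F [P x] + [F [P x]]]] ++ [E [T [F [P b] + [F [P b]]]]]]

12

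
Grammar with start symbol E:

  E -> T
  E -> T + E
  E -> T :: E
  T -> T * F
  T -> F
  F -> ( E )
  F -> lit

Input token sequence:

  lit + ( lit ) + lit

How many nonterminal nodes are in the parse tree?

12

[E [T [F lit]] + [E [T [F ( [E [T [F lit]]] )]] + [E [T [F lit]]]]]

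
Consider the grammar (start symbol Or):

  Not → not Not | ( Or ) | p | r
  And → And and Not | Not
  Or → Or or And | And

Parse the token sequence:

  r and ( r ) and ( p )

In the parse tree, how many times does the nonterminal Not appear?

[Or [And [And [And [Not r]] and [Not ( [Or [And [Not r]]] )]] and [Not ( [Or [And [Not p]]] )]]]

5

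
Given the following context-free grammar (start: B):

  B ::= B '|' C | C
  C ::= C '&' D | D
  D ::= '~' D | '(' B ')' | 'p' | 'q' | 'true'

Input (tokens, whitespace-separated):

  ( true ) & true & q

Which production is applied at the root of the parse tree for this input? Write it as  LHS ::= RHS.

[B [C [C [C [D ( [B [C [D true]]] )]] & [D true]] & [D q]]]

B ::= C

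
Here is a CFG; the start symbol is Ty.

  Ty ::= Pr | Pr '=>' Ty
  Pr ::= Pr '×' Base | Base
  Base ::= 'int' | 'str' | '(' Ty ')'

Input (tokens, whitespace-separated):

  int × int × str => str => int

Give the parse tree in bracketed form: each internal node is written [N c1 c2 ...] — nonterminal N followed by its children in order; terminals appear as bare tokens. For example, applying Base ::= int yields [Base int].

Ty
Pr => Ty
Pr × Base => Ty
Pr × Base × Base => Ty
Base × Base × Base => Ty
int × Base × Base => Ty
int × int × Base => Ty
int × int × str => Ty
int × int × str => Pr => Ty
int × int × str => Base => Ty
int × int × str => str => Ty
int × int × str => str => Pr
int × int × str => str => Base
int × int × str => str => int

[Ty [Pr [Pr [Pr [Base int]] × [Base int]] × [Base str]] => [Ty [Pr [Base str]] => [Ty [Pr [Base int]]]]]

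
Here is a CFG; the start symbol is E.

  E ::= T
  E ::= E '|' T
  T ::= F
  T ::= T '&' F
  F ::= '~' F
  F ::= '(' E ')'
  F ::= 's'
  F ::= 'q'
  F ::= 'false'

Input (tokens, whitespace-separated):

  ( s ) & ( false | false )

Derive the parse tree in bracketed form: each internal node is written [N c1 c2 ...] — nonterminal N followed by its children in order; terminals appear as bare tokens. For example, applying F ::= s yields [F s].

E
T
T & F
F & F
( E ) & F
( T ) & F
( F ) & F
( s ) & F
( s ) & ( E )
( s ) & ( E | T )
( s ) & ( T | T )
( s ) & ( F | T )
( s ) & ( false | T )
( s ) & ( false | F )
( s ) & ( false | false )

[E [T [T [F ( [E [T [F s]]] )]] & [F ( [E [E [T [F false]]] | [T [F false]]] )]]]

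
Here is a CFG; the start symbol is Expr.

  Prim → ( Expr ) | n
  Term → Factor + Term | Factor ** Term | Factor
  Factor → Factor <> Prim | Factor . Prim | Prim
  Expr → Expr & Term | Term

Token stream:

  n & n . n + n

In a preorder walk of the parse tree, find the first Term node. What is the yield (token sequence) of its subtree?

n

[Expr [Expr [Term [Factor [Prim n]]]] & [Term [Factor [Factor [Prim n]] . [Prim n]] + [Term [Factor [Prim n]]]]]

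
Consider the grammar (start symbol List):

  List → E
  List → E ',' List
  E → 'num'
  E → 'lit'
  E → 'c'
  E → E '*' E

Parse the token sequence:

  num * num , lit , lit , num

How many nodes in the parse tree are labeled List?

4

[List [E [E num] * [E num]] , [List [E lit] , [List [E lit] , [List [E num]]]]]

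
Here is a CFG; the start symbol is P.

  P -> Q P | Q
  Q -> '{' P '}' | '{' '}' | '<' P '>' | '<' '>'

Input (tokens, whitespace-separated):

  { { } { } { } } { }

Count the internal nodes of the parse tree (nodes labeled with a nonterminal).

[P [Q { [P [Q { }] [P [Q { }] [P [Q { }]]]] }] [P [Q { }]]]

10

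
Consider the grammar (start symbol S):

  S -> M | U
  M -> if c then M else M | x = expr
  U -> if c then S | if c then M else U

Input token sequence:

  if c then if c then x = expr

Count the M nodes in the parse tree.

1

[S [U if c then [S [U if c then [S [M x = expr]]]]]]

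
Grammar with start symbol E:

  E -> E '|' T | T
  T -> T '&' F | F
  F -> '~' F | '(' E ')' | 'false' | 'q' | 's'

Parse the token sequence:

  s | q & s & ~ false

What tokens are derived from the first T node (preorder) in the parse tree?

s

[E [E [T [F s]]] | [T [T [T [F q]] & [F s]] & [F ~ [F false]]]]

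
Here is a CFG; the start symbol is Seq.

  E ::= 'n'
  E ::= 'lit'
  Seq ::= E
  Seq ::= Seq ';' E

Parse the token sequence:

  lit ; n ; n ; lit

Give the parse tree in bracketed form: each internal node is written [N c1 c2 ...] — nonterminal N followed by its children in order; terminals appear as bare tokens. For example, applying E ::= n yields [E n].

[Seq [Seq [Seq [Seq [E lit]] ; [E n]] ; [E n]] ; [E lit]]

Seq
Seq ; E
Seq ; E ; E
Seq ; E ; E ; E
E ; E ; E ; E
lit ; E ; E ; E
lit ; n ; E ; E
lit ; n ; n ; E
lit ; n ; n ; lit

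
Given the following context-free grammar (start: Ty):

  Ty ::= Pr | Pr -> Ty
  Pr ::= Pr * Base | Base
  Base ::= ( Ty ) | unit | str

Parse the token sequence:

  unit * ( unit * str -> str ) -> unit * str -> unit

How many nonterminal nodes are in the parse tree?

[Ty [Pr [Pr [Base unit]] * [Base ( [Ty [Pr [Pr [Base unit]] * [Base str]] -> [Ty [Pr [Base str]]]] )]] -> [Ty [Pr [Pr [Base unit]] * [Base str]] -> [Ty [Pr [Base unit]]]]]

21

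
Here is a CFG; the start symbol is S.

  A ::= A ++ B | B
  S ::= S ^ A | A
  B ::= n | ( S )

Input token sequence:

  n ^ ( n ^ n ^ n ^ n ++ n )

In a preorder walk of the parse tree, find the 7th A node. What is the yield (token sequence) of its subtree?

[S [S [A [B n]]] ^ [A [B ( [S [S [S [S [A [B n]]] ^ [A [B n]]] ^ [A [B n]]] ^ [A [A [B n]] ++ [B n]]] )]]]

n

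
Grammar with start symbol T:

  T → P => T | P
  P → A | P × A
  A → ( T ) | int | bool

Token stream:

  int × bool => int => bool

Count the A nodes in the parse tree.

4

[T [P [P [A int]] × [A bool]] => [T [P [A int]] => [T [P [A bool]]]]]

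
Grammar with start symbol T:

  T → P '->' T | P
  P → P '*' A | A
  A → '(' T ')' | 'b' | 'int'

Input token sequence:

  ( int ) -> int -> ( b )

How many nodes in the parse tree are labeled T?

5

[T [P [A ( [T [P [A int]]] )]] -> [T [P [A int]] -> [T [P [A ( [T [P [A b]]] )]]]]]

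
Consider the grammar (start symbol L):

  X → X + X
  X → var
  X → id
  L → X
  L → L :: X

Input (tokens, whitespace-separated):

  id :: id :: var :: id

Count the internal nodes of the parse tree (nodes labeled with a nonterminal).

8

[L [L [L [L [X id]] :: [X id]] :: [X var]] :: [X id]]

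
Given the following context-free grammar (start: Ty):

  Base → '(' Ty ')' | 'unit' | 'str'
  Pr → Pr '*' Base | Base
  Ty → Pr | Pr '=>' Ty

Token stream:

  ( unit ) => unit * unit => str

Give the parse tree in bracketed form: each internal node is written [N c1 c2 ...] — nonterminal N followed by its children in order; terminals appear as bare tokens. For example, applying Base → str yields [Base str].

Ty
Pr => Ty
Base => Ty
( Ty ) => Ty
( Pr ) => Ty
( Base ) => Ty
( unit ) => Ty
( unit ) => Pr => Ty
( unit ) => Pr * Base => Ty
( unit ) => Base * Base => Ty
( unit ) => unit * Base => Ty
( unit ) => unit * unit => Ty
( unit ) => unit * unit => Pr
( unit ) => unit * unit => Base
( unit ) => unit * unit => str

[Ty [Pr [Base ( [Ty [Pr [Base unit]]] )]] => [Ty [Pr [Pr [Base unit]] * [Base unit]] => [Ty [Pr [Base str]]]]]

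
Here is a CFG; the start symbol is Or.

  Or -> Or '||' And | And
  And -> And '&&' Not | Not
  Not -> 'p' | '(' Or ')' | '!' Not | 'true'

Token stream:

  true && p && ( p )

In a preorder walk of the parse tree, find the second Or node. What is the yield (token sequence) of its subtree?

[Or [And [And [And [Not true]] && [Not p]] && [Not ( [Or [And [Not p]]] )]]]

p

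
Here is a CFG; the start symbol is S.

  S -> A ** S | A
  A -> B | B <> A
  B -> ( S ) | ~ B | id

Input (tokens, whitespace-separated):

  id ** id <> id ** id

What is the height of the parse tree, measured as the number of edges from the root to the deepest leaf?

5

[S [A [B id]] ** [S [A [B id] <> [A [B id]]] ** [S [A [B id]]]]]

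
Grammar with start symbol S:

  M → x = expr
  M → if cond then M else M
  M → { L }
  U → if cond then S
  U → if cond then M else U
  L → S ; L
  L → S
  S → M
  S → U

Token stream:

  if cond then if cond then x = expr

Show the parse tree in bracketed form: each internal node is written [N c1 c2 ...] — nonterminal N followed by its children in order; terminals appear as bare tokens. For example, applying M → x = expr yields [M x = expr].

S
U
if cond then S
if cond then U
if cond then if cond then S
if cond then if cond then M
if cond then if cond then x = expr

[S [U if cond then [S [U if cond then [S [M x = expr]]]]]]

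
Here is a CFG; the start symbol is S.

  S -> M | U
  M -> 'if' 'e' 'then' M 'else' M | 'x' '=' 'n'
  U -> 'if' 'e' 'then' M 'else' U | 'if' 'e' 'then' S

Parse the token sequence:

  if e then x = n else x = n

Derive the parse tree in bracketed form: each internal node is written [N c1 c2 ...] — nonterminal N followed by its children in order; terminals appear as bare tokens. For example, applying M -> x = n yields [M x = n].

S
M
if e then M else M
if e then x = n else M
if e then x = n else x = n

[S [M if e then [M x = n] else [M x = n]]]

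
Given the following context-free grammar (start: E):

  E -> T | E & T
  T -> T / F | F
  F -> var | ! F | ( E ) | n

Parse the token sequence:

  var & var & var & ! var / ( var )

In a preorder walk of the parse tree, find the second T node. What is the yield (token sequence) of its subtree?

var

[E [E [E [E [T [F var]]] & [T [F var]]] & [T [F var]]] & [T [T [F ! [F var]]] / [F ( [E [T [F var]]] )]]]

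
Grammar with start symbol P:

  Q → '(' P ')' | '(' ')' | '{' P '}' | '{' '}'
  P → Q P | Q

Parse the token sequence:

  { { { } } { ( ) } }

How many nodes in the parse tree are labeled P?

[P [Q { [P [Q { [P [Q { }]] }] [P [Q { [P [Q ( )]] }]]] }]]

5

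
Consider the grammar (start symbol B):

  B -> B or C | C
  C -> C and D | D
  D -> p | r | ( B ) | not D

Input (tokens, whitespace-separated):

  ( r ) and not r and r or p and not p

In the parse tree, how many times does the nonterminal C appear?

6

[B [B [C [C [C [D ( [B [C [D r]]] )]] and [D not [D r]]] and [D r]]] or [C [C [D p]] and [D not [D p]]]]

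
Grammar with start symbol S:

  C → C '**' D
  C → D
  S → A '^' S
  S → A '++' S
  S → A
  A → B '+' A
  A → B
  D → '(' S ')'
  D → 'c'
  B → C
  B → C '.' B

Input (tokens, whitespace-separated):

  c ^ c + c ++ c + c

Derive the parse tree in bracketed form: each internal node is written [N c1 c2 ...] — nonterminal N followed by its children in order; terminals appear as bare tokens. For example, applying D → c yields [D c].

[S [A [B [C [D c]]]] ^ [S [A [B [C [D c]]] + [A [B [C [D c]]]]] ++ [S [A [B [C [D c]]] + [A [B [C [D c]]]]]]]]

S
A ^ S
B ^ S
C ^ S
D ^ S
c ^ S
c ^ A ++ S
c ^ B + A ++ S
c ^ C + A ++ S
c ^ D + A ++ S
c ^ c + A ++ S
c ^ c + B ++ S
c ^ c + C ++ S
c ^ c + D ++ S
c ^ c + c ++ S
c ^ c + c ++ A
c ^ c + c ++ B + A
c ^ c + c ++ C + A
c ^ c + c ++ D + A
c ^ c + c ++ c + A
c ^ c + c ++ c + B
c ^ c + c ++ c + C
c ^ c + c ++ c + D
c ^ c + c ++ c + c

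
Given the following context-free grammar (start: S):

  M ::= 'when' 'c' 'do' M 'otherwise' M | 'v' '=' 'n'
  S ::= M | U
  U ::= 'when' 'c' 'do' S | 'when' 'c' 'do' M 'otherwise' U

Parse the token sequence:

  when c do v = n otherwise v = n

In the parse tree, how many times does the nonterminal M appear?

3

[S [M when c do [M v = n] otherwise [M v = n]]]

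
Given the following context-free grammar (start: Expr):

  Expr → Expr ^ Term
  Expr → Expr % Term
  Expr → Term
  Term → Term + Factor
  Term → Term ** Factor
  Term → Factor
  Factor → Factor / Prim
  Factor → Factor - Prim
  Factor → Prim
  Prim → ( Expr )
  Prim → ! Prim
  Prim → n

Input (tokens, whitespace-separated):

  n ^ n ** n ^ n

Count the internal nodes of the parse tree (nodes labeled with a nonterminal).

[Expr [Expr [Expr [Term [Factor [Prim n]]]] ^ [Term [Term [Factor [Prim n]]] ** [Factor [Prim n]]]] ^ [Term [Factor [Prim n]]]]

15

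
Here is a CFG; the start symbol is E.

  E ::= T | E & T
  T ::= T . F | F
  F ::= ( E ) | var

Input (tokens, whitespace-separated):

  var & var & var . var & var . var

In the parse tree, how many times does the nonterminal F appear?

[E [E [E [E [T [F var]]] & [T [F var]]] & [T [T [F var]] . [F var]]] & [T [T [F var]] . [F var]]]

6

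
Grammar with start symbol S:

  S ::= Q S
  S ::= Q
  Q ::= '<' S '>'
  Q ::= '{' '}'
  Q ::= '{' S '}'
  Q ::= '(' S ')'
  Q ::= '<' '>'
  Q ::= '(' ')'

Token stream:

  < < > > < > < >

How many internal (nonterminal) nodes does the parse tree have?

[S [Q < [S [Q < >]] >] [S [Q < >] [S [Q < >]]]]

8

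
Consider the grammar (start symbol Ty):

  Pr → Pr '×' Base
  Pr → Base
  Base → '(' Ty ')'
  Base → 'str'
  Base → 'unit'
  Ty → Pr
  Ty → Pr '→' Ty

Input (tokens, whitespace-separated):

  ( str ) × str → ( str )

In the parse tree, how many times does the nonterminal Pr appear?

[Ty [Pr [Pr [Base ( [Ty [Pr [Base str]]] )]] × [Base str]] → [Ty [Pr [Base ( [Ty [Pr [Base str]]] )]]]]

5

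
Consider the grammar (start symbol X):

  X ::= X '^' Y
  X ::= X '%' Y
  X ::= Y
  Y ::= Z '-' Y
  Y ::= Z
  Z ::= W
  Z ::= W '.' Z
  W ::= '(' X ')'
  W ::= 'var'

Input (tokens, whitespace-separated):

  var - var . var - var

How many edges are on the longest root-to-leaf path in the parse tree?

[X [Y [Z [W var]] - [Y [Z [W var] . [Z [W var]]] - [Y [Z [W var]]]]]]

6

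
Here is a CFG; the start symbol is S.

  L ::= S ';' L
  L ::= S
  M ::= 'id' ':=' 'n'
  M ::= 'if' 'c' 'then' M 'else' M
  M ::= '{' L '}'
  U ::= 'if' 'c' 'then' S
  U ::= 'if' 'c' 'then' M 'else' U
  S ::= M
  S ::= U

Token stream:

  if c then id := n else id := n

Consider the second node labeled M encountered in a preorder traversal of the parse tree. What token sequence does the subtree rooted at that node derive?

id := n

[S [M if c then [M id := n] else [M id := n]]]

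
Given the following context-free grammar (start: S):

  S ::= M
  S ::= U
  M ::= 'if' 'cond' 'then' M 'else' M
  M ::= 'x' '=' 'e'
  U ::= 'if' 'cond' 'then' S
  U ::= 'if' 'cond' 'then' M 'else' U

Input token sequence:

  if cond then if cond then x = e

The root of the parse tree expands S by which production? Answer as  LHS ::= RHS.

[S [U if cond then [S [U if cond then [S [M x = e]]]]]]

S ::= U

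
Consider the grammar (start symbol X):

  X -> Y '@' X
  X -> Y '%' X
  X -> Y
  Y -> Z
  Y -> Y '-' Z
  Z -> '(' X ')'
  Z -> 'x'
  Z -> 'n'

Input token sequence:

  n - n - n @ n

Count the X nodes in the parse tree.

2

[X [Y [Y [Y [Z n]] - [Z n]] - [Z n]] @ [X [Y [Z n]]]]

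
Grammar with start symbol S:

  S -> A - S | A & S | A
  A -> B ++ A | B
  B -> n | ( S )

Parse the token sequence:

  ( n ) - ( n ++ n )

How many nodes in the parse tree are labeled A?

5

[S [A [B ( [S [A [B n]]] )]] - [S [A [B ( [S [A [B n] ++ [A [B n]]]] )]]]]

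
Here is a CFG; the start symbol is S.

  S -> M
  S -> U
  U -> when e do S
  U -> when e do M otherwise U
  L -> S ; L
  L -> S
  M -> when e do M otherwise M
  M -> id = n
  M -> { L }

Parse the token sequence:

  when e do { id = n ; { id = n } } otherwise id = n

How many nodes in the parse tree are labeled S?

[S [M when e do [M { [L [S [M id = n]] ; [L [S [M { [L [S [M id = n]]] }]]]] }] otherwise [M id = n]]]

4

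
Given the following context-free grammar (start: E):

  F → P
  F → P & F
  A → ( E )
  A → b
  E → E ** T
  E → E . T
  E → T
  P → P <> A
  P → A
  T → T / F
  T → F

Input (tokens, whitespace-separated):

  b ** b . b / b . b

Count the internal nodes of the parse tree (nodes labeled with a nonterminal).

24

[E [E [E [E [T [F [P [A b]]]]] ** [T [F [P [A b]]]]] . [T [T [F [P [A b]]]] / [F [P [A b]]]]] . [T [F [P [A b]]]]]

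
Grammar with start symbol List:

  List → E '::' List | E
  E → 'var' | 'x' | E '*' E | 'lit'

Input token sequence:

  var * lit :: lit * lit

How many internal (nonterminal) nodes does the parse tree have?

[List [E [E var] * [E lit]] :: [List [E [E lit] * [E lit]]]]

8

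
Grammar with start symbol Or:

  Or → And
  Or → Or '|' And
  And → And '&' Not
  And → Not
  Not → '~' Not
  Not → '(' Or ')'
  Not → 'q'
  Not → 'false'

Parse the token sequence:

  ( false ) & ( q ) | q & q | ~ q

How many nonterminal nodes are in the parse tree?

[Or [Or [Or [And [And [Not ( [Or [And [Not false]]] )]] & [Not ( [Or [And [Not q]]] )]]] | [And [And [Not q]] & [Not q]]] | [And [Not ~ [Not q]]]]

20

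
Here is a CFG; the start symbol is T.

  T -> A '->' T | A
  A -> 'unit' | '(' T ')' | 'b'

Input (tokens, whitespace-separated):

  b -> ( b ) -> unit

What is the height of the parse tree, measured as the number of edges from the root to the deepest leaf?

[T [A b] -> [T [A ( [T [A b]] )] -> [T [A unit]]]]

5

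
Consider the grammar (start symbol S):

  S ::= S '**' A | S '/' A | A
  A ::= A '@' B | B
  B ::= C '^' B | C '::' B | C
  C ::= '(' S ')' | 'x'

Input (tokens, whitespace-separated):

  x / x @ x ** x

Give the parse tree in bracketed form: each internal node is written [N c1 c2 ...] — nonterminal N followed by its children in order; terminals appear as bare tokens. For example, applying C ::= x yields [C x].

[S [S [S [A [B [C x]]]] / [A [A [B [C x]]] @ [B [C x]]]] ** [A [B [C x]]]]

S
S ** A
S / A ** A
A / A ** A
B / A ** A
C / A ** A
x / A ** A
x / A @ B ** A
x / B @ B ** A
x / C @ B ** A
x / x @ B ** A
x / x @ C ** A
x / x @ x ** A
x / x @ x ** B
x / x @ x ** C
x / x @ x ** x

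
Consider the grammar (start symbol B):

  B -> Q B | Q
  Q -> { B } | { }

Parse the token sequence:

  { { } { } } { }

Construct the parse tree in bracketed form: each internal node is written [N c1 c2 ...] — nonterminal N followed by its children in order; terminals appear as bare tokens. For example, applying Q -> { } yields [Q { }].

[B [Q { [B [Q { }] [B [Q { }]]] }] [B [Q { }]]]

B
Q B
{ B } B
{ Q B } B
{ { } B } B
{ { } Q } B
{ { } { } } B
{ { } { } } Q
{ { } { } } { }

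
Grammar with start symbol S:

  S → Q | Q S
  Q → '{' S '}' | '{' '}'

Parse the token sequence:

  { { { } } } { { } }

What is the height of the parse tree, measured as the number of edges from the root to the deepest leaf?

[S [Q { [S [Q { [S [Q { }]] }]] }] [S [Q { [S [Q { }]] }]]]

6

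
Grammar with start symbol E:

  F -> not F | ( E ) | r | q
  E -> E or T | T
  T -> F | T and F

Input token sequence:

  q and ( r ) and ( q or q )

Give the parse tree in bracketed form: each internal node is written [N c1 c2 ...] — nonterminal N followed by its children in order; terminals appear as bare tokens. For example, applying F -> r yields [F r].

E
T
T and F
T and F and F
F and F and F
q and F and F
q and ( E ) and F
q and ( T ) and F
q and ( F ) and F
q and ( r ) and F
q and ( r ) and ( E )
q and ( r ) and ( E or T )
q and ( r ) and ( T or T )
q and ( r ) and ( F or T )
q and ( r ) and ( q or T )
q and ( r ) and ( q or F )
q and ( r ) and ( q or q )

[E [T [T [T [F q]] and [F ( [E [T [F r]]] )]] and [F ( [E [E [T [F q]]] or [T [F q]]] )]]]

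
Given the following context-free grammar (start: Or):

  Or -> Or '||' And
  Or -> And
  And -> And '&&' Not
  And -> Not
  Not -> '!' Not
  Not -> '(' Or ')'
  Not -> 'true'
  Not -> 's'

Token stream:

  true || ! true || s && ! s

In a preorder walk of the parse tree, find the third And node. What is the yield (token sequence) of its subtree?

[Or [Or [Or [And [Not true]]] || [And [Not ! [Not true]]]] || [And [And [Not s]] && [Not ! [Not s]]]]

s && ! s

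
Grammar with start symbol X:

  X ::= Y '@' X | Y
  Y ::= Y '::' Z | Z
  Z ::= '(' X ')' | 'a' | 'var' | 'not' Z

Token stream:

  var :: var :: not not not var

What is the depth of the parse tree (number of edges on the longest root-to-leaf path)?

6

[X [Y [Y [Y [Z var]] :: [Z var]] :: [Z not [Z not [Z not [Z var]]]]]]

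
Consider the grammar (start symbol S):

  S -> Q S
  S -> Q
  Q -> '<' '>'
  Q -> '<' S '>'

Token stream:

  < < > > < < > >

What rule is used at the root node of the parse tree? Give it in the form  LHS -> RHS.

[S [Q < [S [Q < >]] >] [S [Q < [S [Q < >]] >]]]

S -> Q S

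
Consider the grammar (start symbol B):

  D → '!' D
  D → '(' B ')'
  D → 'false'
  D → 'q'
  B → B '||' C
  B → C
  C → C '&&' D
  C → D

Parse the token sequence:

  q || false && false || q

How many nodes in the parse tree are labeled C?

4

[B [B [B [C [D q]]] || [C [C [D false]] && [D false]]] || [C [D q]]]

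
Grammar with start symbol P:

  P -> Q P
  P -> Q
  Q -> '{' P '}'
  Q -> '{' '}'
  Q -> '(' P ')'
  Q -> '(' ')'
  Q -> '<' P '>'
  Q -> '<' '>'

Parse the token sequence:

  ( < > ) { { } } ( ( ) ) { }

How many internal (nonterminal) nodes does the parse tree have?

[P [Q ( [P [Q < >]] )] [P [Q { [P [Q { }]] }] [P [Q ( [P [Q ( )]] )] [P [Q { }]]]]]

14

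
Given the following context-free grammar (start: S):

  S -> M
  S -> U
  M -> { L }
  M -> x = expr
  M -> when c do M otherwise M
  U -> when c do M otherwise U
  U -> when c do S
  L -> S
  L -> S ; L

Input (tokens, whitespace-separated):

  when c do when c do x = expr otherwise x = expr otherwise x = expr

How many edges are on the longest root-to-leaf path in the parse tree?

[S [M when c do [M when c do [M x = expr] otherwise [M x = expr]] otherwise [M x = expr]]]

4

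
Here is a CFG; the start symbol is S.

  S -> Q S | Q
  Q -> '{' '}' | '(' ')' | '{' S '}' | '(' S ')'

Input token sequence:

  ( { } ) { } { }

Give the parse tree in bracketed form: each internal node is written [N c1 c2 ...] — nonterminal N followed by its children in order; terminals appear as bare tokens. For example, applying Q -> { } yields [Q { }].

[S [Q ( [S [Q { }]] )] [S [Q { }] [S [Q { }]]]]

S
Q S
( S ) S
( Q ) S
( { } ) S
( { } ) Q S
( { } ) { } S
( { } ) { } Q
( { } ) { } { }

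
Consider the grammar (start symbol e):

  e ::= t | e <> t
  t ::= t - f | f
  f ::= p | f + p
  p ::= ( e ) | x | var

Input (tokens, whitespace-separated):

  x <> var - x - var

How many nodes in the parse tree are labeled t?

[e [e [t [f [p x]]]] <> [t [t [t [f [p var]]] - [f [p x]]] - [f [p var]]]]

4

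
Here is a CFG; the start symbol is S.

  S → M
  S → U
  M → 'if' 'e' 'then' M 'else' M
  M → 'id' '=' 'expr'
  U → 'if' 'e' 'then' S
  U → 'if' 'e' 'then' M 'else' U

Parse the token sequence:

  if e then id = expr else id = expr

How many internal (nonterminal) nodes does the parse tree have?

[S [M if e then [M id = expr] else [M id = expr]]]

4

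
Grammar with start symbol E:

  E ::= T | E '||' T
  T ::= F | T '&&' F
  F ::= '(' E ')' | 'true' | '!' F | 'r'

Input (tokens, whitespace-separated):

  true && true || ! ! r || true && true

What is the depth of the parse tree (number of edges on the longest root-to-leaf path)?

6

[E [E [E [T [T [F true]] && [F true]]] || [T [F ! [F ! [F r]]]]] || [T [T [F true]] && [F true]]]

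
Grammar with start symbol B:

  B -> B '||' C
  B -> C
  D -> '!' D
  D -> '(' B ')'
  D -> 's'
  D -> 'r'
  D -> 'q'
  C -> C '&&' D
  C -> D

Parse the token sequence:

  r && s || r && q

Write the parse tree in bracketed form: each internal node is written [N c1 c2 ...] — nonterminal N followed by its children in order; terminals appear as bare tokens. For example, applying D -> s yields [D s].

[B [B [C [C [D r]] && [D s]]] || [C [C [D r]] && [D q]]]

B
B || C
C || C
C && D || C
D && D || C
r && D || C
r && s || C
r && s || C && D
r && s || D && D
r && s || r && D
r && s || r && q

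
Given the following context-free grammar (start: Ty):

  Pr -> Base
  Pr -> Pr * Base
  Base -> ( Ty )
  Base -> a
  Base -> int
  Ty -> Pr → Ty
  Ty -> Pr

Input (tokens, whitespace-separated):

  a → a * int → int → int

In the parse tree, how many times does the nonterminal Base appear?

[Ty [Pr [Base a]] → [Ty [Pr [Pr [Base a]] * [Base int]] → [Ty [Pr [Base int]] → [Ty [Pr [Base int]]]]]]

5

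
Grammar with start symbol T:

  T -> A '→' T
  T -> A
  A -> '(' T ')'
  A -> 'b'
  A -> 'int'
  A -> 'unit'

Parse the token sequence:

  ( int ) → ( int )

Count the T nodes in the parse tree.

4

[T [A ( [T [A int]] )] → [T [A ( [T [A int]] )]]]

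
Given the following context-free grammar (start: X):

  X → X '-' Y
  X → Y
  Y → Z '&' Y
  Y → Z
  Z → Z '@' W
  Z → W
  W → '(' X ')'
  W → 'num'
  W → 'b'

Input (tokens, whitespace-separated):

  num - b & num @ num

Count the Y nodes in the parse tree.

3

[X [X [Y [Z [W num]]]] - [Y [Z [W b]] & [Y [Z [Z [W num]] @ [W num]]]]]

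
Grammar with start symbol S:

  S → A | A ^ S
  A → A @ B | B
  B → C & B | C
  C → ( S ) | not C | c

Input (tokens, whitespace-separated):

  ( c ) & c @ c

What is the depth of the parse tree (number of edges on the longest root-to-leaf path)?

[S [A [A [B [C ( [S [A [B [C c]]]] )] & [B [C c]]]] @ [B [C c]]]]

9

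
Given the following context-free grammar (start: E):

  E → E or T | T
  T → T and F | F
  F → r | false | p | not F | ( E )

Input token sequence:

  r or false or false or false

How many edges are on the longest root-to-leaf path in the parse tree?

6

[E [E [E [E [T [F r]]] or [T [F false]]] or [T [F false]]] or [T [F false]]]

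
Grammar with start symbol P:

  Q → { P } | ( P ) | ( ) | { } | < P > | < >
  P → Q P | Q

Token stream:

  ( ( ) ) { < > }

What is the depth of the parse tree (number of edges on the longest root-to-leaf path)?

[P [Q ( [P [Q ( )]] )] [P [Q { [P [Q < >]] }]]]

5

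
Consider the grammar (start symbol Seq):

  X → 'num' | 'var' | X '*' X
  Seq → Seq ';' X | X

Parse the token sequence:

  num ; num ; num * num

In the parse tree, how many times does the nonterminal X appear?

[Seq [Seq [Seq [X num]] ; [X num]] ; [X [X num] * [X num]]]

5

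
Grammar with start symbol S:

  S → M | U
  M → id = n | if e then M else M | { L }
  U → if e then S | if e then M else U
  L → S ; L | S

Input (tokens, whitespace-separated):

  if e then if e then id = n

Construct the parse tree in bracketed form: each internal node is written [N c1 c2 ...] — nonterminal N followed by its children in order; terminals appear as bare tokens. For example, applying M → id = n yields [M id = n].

S
U
if e then S
if e then U
if e then if e then S
if e then if e then M
if e then if e then id = n

[S [U if e then [S [U if e then [S [M id = n]]]]]]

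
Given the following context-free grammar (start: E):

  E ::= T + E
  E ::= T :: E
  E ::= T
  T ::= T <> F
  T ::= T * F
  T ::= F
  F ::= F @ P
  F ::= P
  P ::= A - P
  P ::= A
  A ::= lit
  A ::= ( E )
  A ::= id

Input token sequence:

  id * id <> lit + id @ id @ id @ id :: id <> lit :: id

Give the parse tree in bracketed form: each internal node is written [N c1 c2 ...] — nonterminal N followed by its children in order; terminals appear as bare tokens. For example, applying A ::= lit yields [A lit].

[E [T [T [T [F [P [A id]]]] * [F [P [A id]]]] <> [F [P [A lit]]]] + [E [T [F [F [F [F [P [A id]]] @ [P [A id]]] @ [P [A id]]] @ [P [A id]]]] :: [E [T [T [F [P [A id]]]] <> [F [P [A lit]]]] :: [E [T [F [P [A id]]]]]]]]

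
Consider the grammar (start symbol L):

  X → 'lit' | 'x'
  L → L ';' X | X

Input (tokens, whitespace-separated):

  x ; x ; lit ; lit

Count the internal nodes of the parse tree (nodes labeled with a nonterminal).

[L [L [L [L [X x]] ; [X x]] ; [X lit]] ; [X lit]]

8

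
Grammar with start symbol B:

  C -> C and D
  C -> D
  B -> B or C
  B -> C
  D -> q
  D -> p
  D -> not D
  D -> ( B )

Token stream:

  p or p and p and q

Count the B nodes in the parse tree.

2

[B [B [C [D p]]] or [C [C [C [D p]] and [D p]] and [D q]]]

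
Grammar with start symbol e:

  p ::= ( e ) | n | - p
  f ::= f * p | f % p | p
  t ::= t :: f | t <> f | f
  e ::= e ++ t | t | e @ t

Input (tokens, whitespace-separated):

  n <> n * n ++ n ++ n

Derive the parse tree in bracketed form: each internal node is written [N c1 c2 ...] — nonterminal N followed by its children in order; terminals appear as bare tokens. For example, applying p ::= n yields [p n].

e
e ++ t
e ++ t ++ t
t ++ t ++ t
t <> f ++ t ++ t
f <> f ++ t ++ t
p <> f ++ t ++ t
n <> f ++ t ++ t
n <> f * p ++ t ++ t
n <> p * p ++ t ++ t
n <> n * p ++ t ++ t
n <> n * n ++ t ++ t
n <> n * n ++ f ++ t
n <> n * n ++ p ++ t
n <> n * n ++ n ++ t
n <> n * n ++ n ++ f
n <> n * n ++ n ++ p
n <> n * n ++ n ++ n

[e [e [e [t [t [f [p n]]] <> [f [f [p n]] * [p n]]]] ++ [t [f [p n]]]] ++ [t [f [p n]]]]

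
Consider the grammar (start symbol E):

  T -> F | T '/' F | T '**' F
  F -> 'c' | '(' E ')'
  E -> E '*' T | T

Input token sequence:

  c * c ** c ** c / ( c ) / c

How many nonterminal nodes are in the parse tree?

17

[E [E [T [F c]]] * [T [T [T [T [T [F c]] ** [F c]] ** [F c]] / [F ( [E [T [F c]]] )]] / [F c]]]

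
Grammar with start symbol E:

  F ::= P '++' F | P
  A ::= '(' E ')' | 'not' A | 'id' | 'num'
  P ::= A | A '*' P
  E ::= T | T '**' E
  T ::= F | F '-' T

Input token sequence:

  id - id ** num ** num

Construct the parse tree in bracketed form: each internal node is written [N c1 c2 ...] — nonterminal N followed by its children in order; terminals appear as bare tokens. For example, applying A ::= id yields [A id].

[E [T [F [P [A id]]] - [T [F [P [A id]]]]] ** [E [T [F [P [A num]]]] ** [E [T [F [P [A num]]]]]]]

E
T ** E
F - T ** E
P - T ** E
A - T ** E
id - T ** E
id - F ** E
id - P ** E
id - A ** E
id - id ** E
id - id ** T ** E
id - id ** F ** E
id - id ** P ** E
id - id ** A ** E
id - id ** num ** E
id - id ** num ** T
id - id ** num ** F
id - id ** num ** P
id - id ** num ** A
id - id ** num ** num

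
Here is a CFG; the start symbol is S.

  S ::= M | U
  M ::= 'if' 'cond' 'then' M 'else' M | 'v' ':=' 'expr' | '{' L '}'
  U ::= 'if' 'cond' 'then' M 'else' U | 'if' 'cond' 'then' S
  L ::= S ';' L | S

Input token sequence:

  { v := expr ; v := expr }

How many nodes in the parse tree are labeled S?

[S [M { [L [S [M v := expr]] ; [L [S [M v := expr]]]] }]]

3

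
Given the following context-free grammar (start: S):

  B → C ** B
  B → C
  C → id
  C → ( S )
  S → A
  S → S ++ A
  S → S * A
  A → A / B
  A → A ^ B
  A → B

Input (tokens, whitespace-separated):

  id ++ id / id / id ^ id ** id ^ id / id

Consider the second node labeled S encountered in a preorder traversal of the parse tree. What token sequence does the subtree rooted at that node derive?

[S [S [A [B [C id]]]] ++ [A [A [A [A [A [A [B [C id]]] / [B [C id]]] / [B [C id]]] ^ [B [C id] ** [B [C id]]]] ^ [B [C id]]] / [B [C id]]]]

id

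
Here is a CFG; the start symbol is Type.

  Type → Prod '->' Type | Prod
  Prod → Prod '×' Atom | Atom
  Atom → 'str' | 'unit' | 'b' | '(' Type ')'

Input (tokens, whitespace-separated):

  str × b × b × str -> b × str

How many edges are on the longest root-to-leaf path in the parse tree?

[Type [Prod [Prod [Prod [Prod [Atom str]] × [Atom b]] × [Atom b]] × [Atom str]] -> [Type [Prod [Prod [Atom b]] × [Atom str]]]]

6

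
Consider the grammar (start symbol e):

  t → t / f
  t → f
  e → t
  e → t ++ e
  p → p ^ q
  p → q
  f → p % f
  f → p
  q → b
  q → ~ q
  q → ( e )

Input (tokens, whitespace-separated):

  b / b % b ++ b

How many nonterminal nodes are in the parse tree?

17

[e [t [t [f [p [q b]]]] / [f [p [q b]] % [f [p [q b]]]]] ++ [e [t [f [p [q b]]]]]]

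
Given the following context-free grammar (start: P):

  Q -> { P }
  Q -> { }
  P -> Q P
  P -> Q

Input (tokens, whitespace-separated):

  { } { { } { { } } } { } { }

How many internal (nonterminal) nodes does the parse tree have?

[P [Q { }] [P [Q { [P [Q { }] [P [Q { [P [Q { }]] }]]] }] [P [Q { }] [P [Q { }]]]]]

14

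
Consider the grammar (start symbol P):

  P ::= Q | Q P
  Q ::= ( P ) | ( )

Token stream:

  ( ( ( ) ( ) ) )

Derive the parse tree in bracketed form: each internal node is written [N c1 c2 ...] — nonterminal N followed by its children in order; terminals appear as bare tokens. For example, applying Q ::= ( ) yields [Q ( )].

[P [Q ( [P [Q ( [P [Q ( )] [P [Q ( )]]] )]] )]]

P
Q
( P )
( Q )
( ( P ) )
( ( Q P ) )
( ( ( ) P ) )
( ( ( ) Q ) )
( ( ( ) ( ) ) )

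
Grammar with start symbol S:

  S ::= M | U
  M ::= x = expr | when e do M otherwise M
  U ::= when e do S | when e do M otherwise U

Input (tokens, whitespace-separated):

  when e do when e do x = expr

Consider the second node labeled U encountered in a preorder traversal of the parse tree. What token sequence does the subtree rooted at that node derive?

when e do x = expr

[S [U when e do [S [U when e do [S [M x = expr]]]]]]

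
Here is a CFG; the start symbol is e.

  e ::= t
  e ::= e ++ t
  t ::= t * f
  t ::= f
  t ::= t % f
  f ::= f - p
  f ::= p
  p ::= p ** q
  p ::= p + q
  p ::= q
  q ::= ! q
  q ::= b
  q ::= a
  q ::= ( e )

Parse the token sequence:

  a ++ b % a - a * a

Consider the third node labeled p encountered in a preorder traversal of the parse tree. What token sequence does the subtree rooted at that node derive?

a

[e [e [t [f [p [q a]]]]] ++ [t [t [t [f [p [q b]]]] % [f [f [p [q a]]] - [p [q a]]]] * [f [p [q a]]]]]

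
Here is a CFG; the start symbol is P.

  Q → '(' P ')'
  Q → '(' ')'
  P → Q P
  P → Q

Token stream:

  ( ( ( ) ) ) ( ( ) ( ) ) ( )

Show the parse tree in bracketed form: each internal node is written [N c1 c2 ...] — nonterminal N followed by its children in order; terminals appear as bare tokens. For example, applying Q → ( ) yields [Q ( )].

P
Q P
( P ) P
( Q ) P
( ( P ) ) P
( ( Q ) ) P
( ( ( ) ) ) P
( ( ( ) ) ) Q P
( ( ( ) ) ) ( P ) P
( ( ( ) ) ) ( Q P ) P
( ( ( ) ) ) ( ( ) P ) P
( ( ( ) ) ) ( ( ) Q ) P
( ( ( ) ) ) ( ( ) ( ) ) P
( ( ( ) ) ) ( ( ) ( ) ) Q
( ( ( ) ) ) ( ( ) ( ) ) ( )

[P [Q ( [P [Q ( [P [Q ( )]] )]] )] [P [Q ( [P [Q ( )] [P [Q ( )]]] )] [P [Q ( )]]]]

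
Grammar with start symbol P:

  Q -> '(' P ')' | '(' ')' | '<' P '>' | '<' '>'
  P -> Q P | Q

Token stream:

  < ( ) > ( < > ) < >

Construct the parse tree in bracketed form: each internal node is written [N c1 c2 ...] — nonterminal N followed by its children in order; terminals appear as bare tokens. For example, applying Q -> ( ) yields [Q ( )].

P
Q P
< P > P
< Q > P
< ( ) > P
< ( ) > Q P
< ( ) > ( P ) P
< ( ) > ( Q ) P
< ( ) > ( < > ) P
< ( ) > ( < > ) Q
< ( ) > ( < > ) < >

[P [Q < [P [Q ( )]] >] [P [Q ( [P [Q < >]] )] [P [Q < >]]]]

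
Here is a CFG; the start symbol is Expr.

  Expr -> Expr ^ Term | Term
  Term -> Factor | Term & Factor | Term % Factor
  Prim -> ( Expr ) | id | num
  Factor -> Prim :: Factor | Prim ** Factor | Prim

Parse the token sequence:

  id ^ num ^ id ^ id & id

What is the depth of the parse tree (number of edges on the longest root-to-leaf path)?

[Expr [Expr [Expr [Expr [Term [Factor [Prim id]]]] ^ [Term [Factor [Prim num]]]] ^ [Term [Factor [Prim id]]]] ^ [Term [Term [Factor [Prim id]]] & [Factor [Prim id]]]]

7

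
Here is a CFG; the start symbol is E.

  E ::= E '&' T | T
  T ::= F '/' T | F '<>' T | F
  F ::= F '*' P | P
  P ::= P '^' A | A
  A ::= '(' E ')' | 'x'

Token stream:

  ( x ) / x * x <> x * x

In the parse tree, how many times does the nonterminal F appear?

6

[E [T [F [P [A ( [E [T [F [P [A x]]]]] )]]] / [T [F [F [P [A x]]] * [P [A x]]] <> [T [F [F [P [A x]]] * [P [A x]]]]]]]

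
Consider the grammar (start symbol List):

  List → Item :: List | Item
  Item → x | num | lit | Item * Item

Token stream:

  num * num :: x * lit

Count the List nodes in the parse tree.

[List [Item [Item num] * [Item num]] :: [List [Item [Item x] * [Item lit]]]]

2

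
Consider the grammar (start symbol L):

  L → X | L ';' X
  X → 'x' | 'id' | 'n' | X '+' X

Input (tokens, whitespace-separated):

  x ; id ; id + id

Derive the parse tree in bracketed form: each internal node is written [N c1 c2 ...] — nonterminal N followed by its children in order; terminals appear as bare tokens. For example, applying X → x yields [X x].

L
L ; X
L ; X ; X
X ; X ; X
x ; X ; X
x ; id ; X
x ; id ; X + X
x ; id ; id + X
x ; id ; id + id

[L [L [L [X x]] ; [X id]] ; [X [X id] + [X id]]]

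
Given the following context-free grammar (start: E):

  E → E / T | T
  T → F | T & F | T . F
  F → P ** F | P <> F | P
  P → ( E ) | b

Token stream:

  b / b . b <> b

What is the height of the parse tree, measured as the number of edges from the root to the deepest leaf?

[E [E [T [F [P b]]]] / [T [T [F [P b]]] . [F [P b] <> [F [P b]]]]]

5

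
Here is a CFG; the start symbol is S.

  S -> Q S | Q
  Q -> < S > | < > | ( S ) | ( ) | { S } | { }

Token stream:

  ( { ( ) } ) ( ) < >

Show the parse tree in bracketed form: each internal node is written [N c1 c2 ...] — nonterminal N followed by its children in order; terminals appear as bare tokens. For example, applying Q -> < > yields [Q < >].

S
Q S
( S ) S
( Q ) S
( { S } ) S
( { Q } ) S
( { ( ) } ) S
( { ( ) } ) Q S
( { ( ) } ) ( ) S
( { ( ) } ) ( ) Q
( { ( ) } ) ( ) < >

[S [Q ( [S [Q { [S [Q ( )]] }]] )] [S [Q ( )] [S [Q < >]]]]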